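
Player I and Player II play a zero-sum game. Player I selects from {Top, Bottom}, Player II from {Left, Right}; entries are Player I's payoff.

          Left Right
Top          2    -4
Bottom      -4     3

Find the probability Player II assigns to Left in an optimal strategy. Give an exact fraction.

Row minima: Top → -4, Bottom → -4; maximin = -4.
Column maxima: Left → 2, Right → 3; minimax = 2.
-4 ≠ 2, so there is no saddle point; optimal play is mixed.
Let Player I play Top with probability p. Expected payoff against Left: 2p + (-4)(1−p) = 6p − 4; against Right: (-4)p + 3(1−p) = −7p + 3.
Setting these equal: 6p − 4 = −7p + 3 ⇒ 13p = 7 ⇒ p = 7/13, and the value is (6)·(7/13) − 4 = -10/13.
For Player II: with q = P(Left), equating Top's and Bottom's payoffs gives 6q − 4 = −7q + 3 ⇒ q = 7/13.

7/13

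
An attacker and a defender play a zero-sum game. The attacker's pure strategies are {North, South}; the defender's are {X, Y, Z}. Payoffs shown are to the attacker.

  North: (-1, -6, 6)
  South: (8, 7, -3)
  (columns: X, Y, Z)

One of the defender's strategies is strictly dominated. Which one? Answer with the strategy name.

X

Y holds the attacker's payoff strictly below X in every row: -6 < -1, 7 < 8.
So X is strictly dominated for the defender.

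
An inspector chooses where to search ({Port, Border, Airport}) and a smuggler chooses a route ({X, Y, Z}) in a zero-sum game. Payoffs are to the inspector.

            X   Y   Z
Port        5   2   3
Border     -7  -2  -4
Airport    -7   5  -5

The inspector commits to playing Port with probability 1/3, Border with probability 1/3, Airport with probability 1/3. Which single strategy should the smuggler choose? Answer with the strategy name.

If the smuggler plays X, the inspector's expected payoff is (1/3)·5 + (1/3)·(-7) + (1/3)·(-7) = -3.
If the smuggler plays Y, the inspector's expected payoff is (1/3)·2 + (1/3)·(-2) + (1/3)·5 = 5/3.
If the smuggler plays Z, the inspector's expected payoff is (1/3)·3 + (1/3)·(-4) + (1/3)·(-5) = -2.
The smuggler minimizes the inspector's payoff; the smallest is -3, so the best response is X.

X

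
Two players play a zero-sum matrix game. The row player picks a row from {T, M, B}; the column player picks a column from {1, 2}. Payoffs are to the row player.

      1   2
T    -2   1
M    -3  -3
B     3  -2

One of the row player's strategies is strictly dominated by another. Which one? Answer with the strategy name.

T gives a strictly higher payoff than M against every column: -2 > -3, 1 > -3.
So M is strictly dominated and the row player never plays it.

M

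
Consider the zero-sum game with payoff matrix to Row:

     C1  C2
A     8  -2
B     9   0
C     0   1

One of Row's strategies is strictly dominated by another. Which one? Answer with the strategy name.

B gives a strictly higher payoff than A against every column: 9 > 8, 0 > -2.
So A is strictly dominated and Row never plays it.

A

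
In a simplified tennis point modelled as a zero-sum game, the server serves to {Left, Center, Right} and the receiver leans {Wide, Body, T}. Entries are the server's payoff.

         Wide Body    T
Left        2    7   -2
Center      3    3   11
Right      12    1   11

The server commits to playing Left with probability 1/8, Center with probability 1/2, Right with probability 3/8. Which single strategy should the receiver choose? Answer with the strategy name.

If the receiver plays Wide, the server's expected payoff is (1/8)·2 + (1/2)·3 + (3/8)·12 = 25/4.
If the receiver plays Body, the server's expected payoff is (1/8)·7 + (1/2)·3 + (3/8)·1 = 11/4.
If the receiver plays T, the server's expected payoff is (1/8)·(-2) + (1/2)·11 + (3/8)·11 = 75/8.
The receiver minimizes the server's payoff; the smallest is 11/4, so the best response is Body.

Body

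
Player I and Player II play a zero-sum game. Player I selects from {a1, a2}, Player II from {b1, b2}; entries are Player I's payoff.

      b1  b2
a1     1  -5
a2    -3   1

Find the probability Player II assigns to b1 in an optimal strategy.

3/5

Row minima: a1 → -5, a2 → -3; maximin = -3.
Column maxima: b1 → 1, b2 → 1; minimax = 1.
-3 ≠ 1, so there is no saddle point; optimal play is mixed.
Let Player I play a1 with probability p. Expected payoff against b1: 1p + (-3)(1−p) = 4p − 3; against b2: (-5)p + 1(1−p) = −6p + 1.
Setting these equal: 4p − 3 = −6p + 1 ⇒ 10p = 4 ⇒ p = 2/5, and the value is (4)·(2/5) − 3 = -7/5.
For Player II: with q = P(b1), equating a1's and a2's payoffs gives 6q − 5 = −4q + 1 ⇒ q = 3/5.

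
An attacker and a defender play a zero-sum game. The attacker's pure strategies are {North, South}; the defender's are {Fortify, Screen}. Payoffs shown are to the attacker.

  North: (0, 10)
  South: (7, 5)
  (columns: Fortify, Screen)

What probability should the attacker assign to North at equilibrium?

Row minima: North → 0, South → 5; maximin = 5.
Column maxima: Fortify → 7, Screen → 10; minimax = 7.
5 ≠ 7, so there is no saddle point; optimal play is mixed.
Let the attacker play North with probability p. Expected payoff against Fortify: 0p + 7(1−p) = −7p + 7; against Screen: 10p + 5(1−p) = 5p + 5.
Setting these equal: −7p + 7 = 5p + 5 ⇒ −12p = -2 ⇒ p = 1/6, and the value is (-7)·(1/6) + 7 = 35/6.
For the defender: with q = P(Fortify), equating North's and South's payoffs gives −10q + 10 = 2q + 5 ⇒ q = 5/12.

1/6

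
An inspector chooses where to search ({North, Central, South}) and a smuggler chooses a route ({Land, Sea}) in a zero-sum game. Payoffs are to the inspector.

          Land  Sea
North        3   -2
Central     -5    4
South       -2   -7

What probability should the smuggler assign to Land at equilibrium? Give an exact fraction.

3/7

Row minima: North → -2, Central → -5, South → -7; maximin = -2.
Column maxima: Land → 3, Sea → 4; minimax = 3.
-2 ≠ 3, so there is no saddle point; optimal play is mixed.
South is strictly dominated by North, so the inspector never plays it.
On the remaining 2×2 (North, Central vs Land, Sea):
Let the inspector play North with probability p. Expected payoff against Land: 3p + (-5)(1−p) = 8p − 5; against Sea: (-2)p + 4(1−p) = −6p + 4.
Setting these equal: 8p − 5 = −6p + 4 ⇒ 14p = 9 ⇒ p = 9/14, and the value is (8)·(9/14) − 5 = 1/7.
For the smuggler: with q = P(Land), equating North's and Central's payoffs gives 5q − 2 = −9q + 4 ⇒ q = 3/7.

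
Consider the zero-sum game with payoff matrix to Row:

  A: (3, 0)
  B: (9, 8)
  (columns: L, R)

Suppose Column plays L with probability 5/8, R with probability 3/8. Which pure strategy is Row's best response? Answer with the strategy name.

B

Expected payoff of A: (5/8)·3 + (3/8)·0 = 15/8.
Expected payoff of B: (5/8)·9 + (3/8)·8 = 69/8.
The largest is 69/8, so Row's best response is B.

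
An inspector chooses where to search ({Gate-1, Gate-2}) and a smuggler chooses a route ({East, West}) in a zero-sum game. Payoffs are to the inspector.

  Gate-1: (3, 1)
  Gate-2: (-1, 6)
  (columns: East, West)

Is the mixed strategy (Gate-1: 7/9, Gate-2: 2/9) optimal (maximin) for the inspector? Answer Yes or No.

Against East this mix gives (7/9)·3 + (2/9)·(-1) = 19/9.
Against West this mix gives (7/9)·1 + (2/9)·6 = 19/9.
All of the smuggler's active replies (East, West) yield 19/9, and no column does worse for the inspector. The mix makes the smuggler indifferent and guarantees 19/9, so it is optimal.

Yes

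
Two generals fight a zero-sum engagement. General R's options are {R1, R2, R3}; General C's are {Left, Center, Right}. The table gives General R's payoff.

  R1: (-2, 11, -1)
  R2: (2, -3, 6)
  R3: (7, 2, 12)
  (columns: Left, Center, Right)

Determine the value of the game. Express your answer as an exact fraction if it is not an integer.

Row minima: R1 → -2, R2 → -3, R3 → 2; maximin = 2.
Column maxima: Left → 7, Center → 11, Right → 12; minimax = 7.
2 ≠ 7, so there is no saddle point; optimal play is mixed.
R2 is strictly dominated by R3, so General R never plays it.
Right is strictly dominated by Left (it gives General R strictly more in every row), so General C never plays it.
On the remaining 2×2 (R1, R3 vs Left, Center):
Let General R play R1 with probability p. Expected payoff against Left: (-2)p + 7(1−p) = −9p + 7; against Center: 11p + 2(1−p) = 9p + 2.
Setting these equal: −9p + 7 = 9p + 2 ⇒ −18p = -5 ⇒ p = 5/18, and the value is (-9)·(5/18) + 7 = 9/2.
For General C: with q = P(Left), equating R1's and R3's payoffs gives −13q + 11 = 5q + 2 ⇒ q = 1/2.

9/2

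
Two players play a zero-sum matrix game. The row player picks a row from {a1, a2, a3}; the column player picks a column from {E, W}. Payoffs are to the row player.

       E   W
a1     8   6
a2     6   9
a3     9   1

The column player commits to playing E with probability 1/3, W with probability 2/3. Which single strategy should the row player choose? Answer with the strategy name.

a2

Expected payoff of a1: (1/3)·8 + (2/3)·6 = 20/3.
Expected payoff of a2: (1/3)·6 + (2/3)·9 = 8.
Expected payoff of a3: (1/3)·9 + (2/3)·1 = 11/3.
The largest is 8, so the row player's best response is a2.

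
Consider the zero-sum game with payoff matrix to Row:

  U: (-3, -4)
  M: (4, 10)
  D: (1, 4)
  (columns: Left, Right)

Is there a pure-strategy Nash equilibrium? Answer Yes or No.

Row minima: U → -4, M → 4, D → 1; maximin = 4.
Column maxima: Left → 4, Right → 10; minimax = 4.
maximin = minimax = 4, so a saddle point exists.

Yes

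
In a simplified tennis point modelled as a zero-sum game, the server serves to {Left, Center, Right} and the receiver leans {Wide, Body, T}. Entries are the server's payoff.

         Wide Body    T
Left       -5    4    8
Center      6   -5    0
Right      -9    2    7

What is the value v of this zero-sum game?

Row minima: Left → -5, Center → -5, Right → -9; maximin = -5.
Column maxima: Wide → 6, Body → 4, T → 8; minimax = 4.
-5 ≠ 4, so there is no saddle point; optimal play is mixed.
Right is strictly dominated by Left, so the server never plays it.
T is strictly dominated by Body (it gives the server strictly more in every row), so the receiver never plays it.
On the remaining 2×2 (Left, Center vs Wide, Body):
Let the server play Left with probability p. Expected payoff against Wide: (-5)p + 6(1−p) = −11p + 6; against Body: 4p + (-5)(1−p) = 9p − 5.
Setting these equal: −11p + 6 = 9p − 5 ⇒ −20p = -11 ⇒ p = 11/20, and the value is (-11)·(11/20) + 6 = -1/20.
For the receiver: with q = P(Wide), equating Left's and Center's payoffs gives −9q + 4 = 11q − 5 ⇒ q = 9/20.

-1/20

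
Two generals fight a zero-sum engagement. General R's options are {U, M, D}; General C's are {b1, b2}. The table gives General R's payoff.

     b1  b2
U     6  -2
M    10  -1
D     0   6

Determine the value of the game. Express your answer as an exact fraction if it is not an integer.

60/17

Row minima: U → -2, M → -1, D → 0; maximin = 0.
Column maxima: b1 → 10, b2 → 6; minimax = 6.
0 ≠ 6, so there is no saddle point; optimal play is mixed.
U is strictly dominated by M, so General R never plays it.
On the remaining 2×2 (M, D vs b1, b2):
Let General R play M with probability p. Expected payoff against b1: 10p + 0(1−p) = 10p; against b2: (-1)p + 6(1−p) = −7p + 6.
Setting these equal: 10p = −7p + 6 ⇒ 17p = 6 ⇒ p = 6/17, and the value is (10)·(6/17) = 60/17.
For General C: with q = P(b1), equating M's and D's payoffs gives 11q − 1 = −6q + 6 ⇒ q = 7/17.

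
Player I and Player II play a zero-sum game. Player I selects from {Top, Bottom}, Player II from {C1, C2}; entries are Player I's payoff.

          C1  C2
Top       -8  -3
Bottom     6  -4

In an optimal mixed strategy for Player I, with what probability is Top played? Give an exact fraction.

Row minima: Top → -8, Bottom → -4; maximin = -4.
Column maxima: C1 → 6, C2 → -3; minimax = -3.
-4 ≠ -3, so there is no saddle point; optimal play is mixed.
Let Player I play Top with probability p. Expected payoff against C1: (-8)p + 6(1−p) = −14p + 6; against C2: (-3)p + (-4)(1−p) = p − 4.
Setting these equal: −14p + 6 = p − 4 ⇒ −15p = -10 ⇒ p = 2/3, and the value is (-14)·(2/3) + 6 = -10/3.
For Player II: with q = P(C1), equating Top's and Bottom's payoffs gives −5q − 3 = 10q − 4 ⇒ q = 1/15.

2/3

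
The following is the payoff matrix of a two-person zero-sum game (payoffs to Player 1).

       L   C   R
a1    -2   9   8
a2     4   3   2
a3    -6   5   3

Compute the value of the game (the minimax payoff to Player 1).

Row minima: a1 → -2, a2 → 2, a3 → -6; maximin = 2.
Column maxima: L → 4, C → 9, R → 8; minimax = 4.
2 ≠ 4, so there is no saddle point; optimal play is mixed.
a3 is strictly dominated by a1, so Player 1 never plays it.
C is strictly dominated by R (it gives Player 1 strictly more in every row), so Player 2 never plays it.
On the remaining 2×2 (a1, a2 vs L, R):
Let Player 1 play a1 with probability p. Expected payoff against L: (-2)p + 4(1−p) = −6p + 4; against R: 8p + 2(1−p) = 6p + 2.
Setting these equal: −6p + 4 = 6p + 2 ⇒ −12p = -2 ⇒ p = 1/6, and the value is (-6)·(1/6) + 4 = 3.
For Player 2: with q = P(L), equating a1's and a2's payoffs gives −10q + 8 = 2q + 2 ⇒ q = 1/2.

3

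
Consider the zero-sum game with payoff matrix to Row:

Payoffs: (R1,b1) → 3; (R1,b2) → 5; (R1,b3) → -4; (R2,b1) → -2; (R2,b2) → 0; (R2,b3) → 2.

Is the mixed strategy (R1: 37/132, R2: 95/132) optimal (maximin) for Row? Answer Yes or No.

Against b1 this mix gives (37/132)·3 + (95/132)·(-2) = -79/132.
Against b2 this mix gives (37/132)·5 + (95/132)·0 = 185/132.
Against b3 this mix gives (37/132)·(-4) + (95/132)·2 = 7/22.
Column will play b1, holding Row to -79/132. Shifting weight toward the row that does better against b1 would raise this floor (the equalizing mix achieves -2/11 against both b1 and b3), so the proposed strategy is not optimal.

No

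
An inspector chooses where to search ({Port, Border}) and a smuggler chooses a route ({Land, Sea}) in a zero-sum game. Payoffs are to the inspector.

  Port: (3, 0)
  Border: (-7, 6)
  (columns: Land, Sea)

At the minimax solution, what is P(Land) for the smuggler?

Row minima: Port → 0, Border → -7; maximin = 0.
Column maxima: Land → 3, Sea → 6; minimax = 3.
0 ≠ 3, so there is no saddle point; optimal play is mixed.
Let the inspector play Port with probability p. Expected payoff against Land: 3p + (-7)(1−p) = 10p − 7; against Sea: 0p + 6(1−p) = −6p + 6.
Setting these equal: 10p − 7 = −6p + 6 ⇒ 16p = 13 ⇒ p = 13/16, and the value is (10)·(13/16) − 7 = 9/8.
For the smuggler: with q = P(Land), equating Port's and Border's payoffs gives 3q = −13q + 6 ⇒ q = 3/8.

3/8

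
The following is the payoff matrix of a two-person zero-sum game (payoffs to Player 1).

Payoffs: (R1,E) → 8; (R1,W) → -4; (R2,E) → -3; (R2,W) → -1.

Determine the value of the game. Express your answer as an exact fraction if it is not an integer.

Row minima: R1 → -4, R2 → -3; maximin = -3.
Column maxima: E → 8, W → -1; minimax = -1.
-3 ≠ -1, so there is no saddle point; optimal play is mixed.
Let Player 1 play R1 with probability p. Expected payoff against E: 8p + (-3)(1−p) = 11p − 3; against W: (-4)p + (-1)(1−p) = −3p − 1.
Setting these equal: 11p − 3 = −3p − 1 ⇒ 14p = 2 ⇒ p = 1/7, and the value is (11)·(1/7) − 3 = -10/7.
For Player 2: with q = P(E), equating R1's and R2's payoffs gives 12q − 4 = −2q − 1 ⇒ q = 3/14.

-10/7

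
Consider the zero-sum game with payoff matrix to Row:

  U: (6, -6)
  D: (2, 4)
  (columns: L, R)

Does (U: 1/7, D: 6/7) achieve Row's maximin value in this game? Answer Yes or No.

Against L this mix gives (1/7)·6 + (6/7)·2 = 18/7.
Against R this mix gives (1/7)·(-6) + (6/7)·4 = 18/7.
All of Column's active replies (L, R) yield 18/7, and no column does worse for Row. The mix makes Column indifferent and guarantees 18/7, so it is optimal.

Yes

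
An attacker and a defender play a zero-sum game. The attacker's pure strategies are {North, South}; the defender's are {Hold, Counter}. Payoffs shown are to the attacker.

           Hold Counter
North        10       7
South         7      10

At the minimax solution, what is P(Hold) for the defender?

Row minima: North → 7, South → 7; maximin = 7.
Column maxima: Hold → 10, Counter → 10; minimax = 10.
7 ≠ 10, so there is no saddle point; optimal play is mixed.
Let the attacker play North with probability p. Expected payoff against Hold: 10p + 7(1−p) = 3p + 7; against Counter: 7p + 10(1−p) = −3p + 10.
Setting these equal: 3p + 7 = −3p + 10 ⇒ 6p = 3 ⇒ p = 1/2, and the value is (3)·(1/2) + 7 = 17/2.
For the defender: with q = P(Hold), equating North's and South's payoffs gives 3q + 7 = −3q + 10 ⇒ q = 1/2.

1/2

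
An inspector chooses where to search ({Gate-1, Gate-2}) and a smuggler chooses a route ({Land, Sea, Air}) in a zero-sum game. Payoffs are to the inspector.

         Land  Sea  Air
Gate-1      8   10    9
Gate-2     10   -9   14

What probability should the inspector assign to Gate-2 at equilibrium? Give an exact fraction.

2/21

Row minima: Gate-1 → 8, Gate-2 → -9; maximin = 8.
Column maxima: Land → 10, Sea → 10, Air → 14; minimax = 10.
8 ≠ 10, so there is no saddle point; optimal play is mixed.
Air is strictly dominated by Land (it gives the inspector strictly more in every row), so the smuggler never plays it.
On the remaining 2×2 (Gate-1, Gate-2 vs Land, Sea):
Let the inspector play Gate-1 with probability p. Expected payoff against Land: 8p + 10(1−p) = −2p + 10; against Sea: 10p + (-9)(1−p) = 19p − 9.
Setting these equal: −2p + 10 = 19p − 9 ⇒ −21p = -19 ⇒ p = 19/21, and the value is (-2)·(19/21) + 10 = 172/21.
For the smuggler: with q = P(Land), equating Gate-1's and Gate-2's payoffs gives −2q + 10 = 19q − 9 ⇒ q = 19/21.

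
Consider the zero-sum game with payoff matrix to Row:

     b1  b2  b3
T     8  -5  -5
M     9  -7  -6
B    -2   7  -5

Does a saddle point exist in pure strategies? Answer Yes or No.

Yes

Row minima: T → -5, M → -7, B → -5; maximin = -5.
Column maxima: b1 → 9, b2 → 7, b3 → -5; minimax = -5.
maximin = minimax = -5, so a saddle point exists.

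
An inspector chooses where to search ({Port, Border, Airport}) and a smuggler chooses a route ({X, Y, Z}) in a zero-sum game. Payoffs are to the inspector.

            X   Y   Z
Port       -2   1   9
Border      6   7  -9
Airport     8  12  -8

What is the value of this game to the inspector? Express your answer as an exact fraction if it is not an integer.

Row minima: Port → -2, Border → -9, Airport → -8; maximin = -2.
Column maxima: X → 8, Y → 12, Z → 9; minimax = 8.
-2 ≠ 8, so there is no saddle point; optimal play is mixed.
Border is strictly dominated by Airport, so the inspector never plays it.
Y is strictly dominated by X (it gives the inspector strictly more in every row), so the smuggler never plays it.
On the remaining 2×2 (Port, Airport vs X, Z):
Let the inspector play Port with probability p. Expected payoff against X: (-2)p + 8(1−p) = −10p + 8; against Z: 9p + (-8)(1−p) = 17p − 8.
Setting these equal: −10p + 8 = 17p − 8 ⇒ −27p = -16 ⇒ p = 16/27, and the value is (-10)·(16/27) + 8 = 56/27.
For the smuggler: with q = P(X), equating Port's and Airport's payoffs gives −11q + 9 = 16q − 8 ⇒ q = 17/27.

56/27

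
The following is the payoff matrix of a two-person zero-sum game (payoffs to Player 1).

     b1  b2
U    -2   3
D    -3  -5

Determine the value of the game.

-2

Row minima: U → -2, D → -5; maximin = -2.
Column maxima: b1 → -2, b2 → 3; minimax = -2.
Since maximin = minimax = -2, there is a saddle point and the value is -2.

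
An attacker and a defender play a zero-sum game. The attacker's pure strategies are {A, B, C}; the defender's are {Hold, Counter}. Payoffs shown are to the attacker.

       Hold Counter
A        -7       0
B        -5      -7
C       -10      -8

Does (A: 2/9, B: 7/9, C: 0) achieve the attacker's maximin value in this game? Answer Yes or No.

Against Hold this mix gives (2/9)·(-7) + (7/9)·(-5) = -49/9.
Against Counter this mix gives (2/9)·0 + (7/9)·(-7) = -49/9.
All of the defender's active replies (Hold, Counter) yield -49/9, and no column does worse for the attacker. The mix makes the defender indifferent and guarantees -49/9, so it is optimal.

Yes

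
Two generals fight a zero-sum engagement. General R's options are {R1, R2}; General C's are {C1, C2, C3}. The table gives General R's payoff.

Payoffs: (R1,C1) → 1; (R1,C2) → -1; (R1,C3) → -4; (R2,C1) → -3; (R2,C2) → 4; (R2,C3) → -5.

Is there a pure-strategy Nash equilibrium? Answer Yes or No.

Yes

Row minima: R1 → -4, R2 → -5; maximin = -4.
Column maxima: C1 → 1, C2 → 4, C3 → -4; minimax = -4.
maximin = minimax = -4, so a saddle point exists.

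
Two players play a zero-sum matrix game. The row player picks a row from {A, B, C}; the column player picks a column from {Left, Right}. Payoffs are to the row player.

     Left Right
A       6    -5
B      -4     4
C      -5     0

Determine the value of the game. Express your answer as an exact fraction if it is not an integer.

Row minima: A → -5, B → -4, C → -5; maximin = -4.
Column maxima: Left → 6, Right → 4; minimax = 4.
-4 ≠ 4, so there is no saddle point; optimal play is mixed.
C is strictly dominated by B, so the row player never plays it.
On the remaining 2×2 (A, B vs Left, Right):
Let the row player play A with probability p. Expected payoff against Left: 6p + (-4)(1−p) = 10p − 4; against Right: (-5)p + 4(1−p) = −9p + 4.
Setting these equal: 10p − 4 = −9p + 4 ⇒ 19p = 8 ⇒ p = 8/19, and the value is (10)·(8/19) − 4 = 4/19.
For the column player: with q = P(Left), equating A's and B's payoffs gives 11q − 5 = −8q + 4 ⇒ q = 9/19.

4/19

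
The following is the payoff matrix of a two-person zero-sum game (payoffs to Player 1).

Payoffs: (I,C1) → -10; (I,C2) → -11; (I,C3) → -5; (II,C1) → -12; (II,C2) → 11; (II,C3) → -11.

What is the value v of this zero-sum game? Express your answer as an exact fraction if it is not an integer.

Row minima: I → -11, II → -12; maximin = -11.
Column maxima: C1 → -10, C2 → 11, C3 → -5; minimax = -10.
-11 ≠ -10, so there is no saddle point; optimal play is mixed.
C3 is strictly dominated by C1 (it gives Player 1 strictly more in every row), so Player 2 never plays it.
On the remaining 2×2 (I, II vs C1, C2):
Let Player 1 play I with probability p. Expected payoff against C1: (-10)p + (-12)(1−p) = 2p − 12; against C2: (-11)p + 11(1−p) = −22p + 11.
Setting these equal: 2p − 12 = −22p + 11 ⇒ 24p = 23 ⇒ p = 23/24, and the value is (2)·(23/24) − 12 = -121/12.
For Player 2: with q = P(C1), equating I's and II's payoffs gives q − 11 = −23q + 11 ⇒ q = 11/12.

-121/12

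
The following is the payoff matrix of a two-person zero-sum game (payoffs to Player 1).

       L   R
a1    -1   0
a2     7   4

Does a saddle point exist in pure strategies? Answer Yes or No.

Row minima: a1 → -1, a2 → 4; maximin = 4.
Column maxima: L → 7, R → 4; minimax = 4.
maximin = minimax = 4, so a saddle point exists.

Yes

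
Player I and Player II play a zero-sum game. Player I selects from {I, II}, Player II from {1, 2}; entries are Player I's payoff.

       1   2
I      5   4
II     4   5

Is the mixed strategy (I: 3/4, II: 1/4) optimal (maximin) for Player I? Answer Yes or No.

Against 1 this mix gives (3/4)·5 + (1/4)·4 = 19/4.
Against 2 this mix gives (3/4)·4 + (1/4)·5 = 17/4.
Player II will play 2, holding Player I to 17/4. Shifting weight toward the row that does better against 2 would raise this floor (the equalizing mix achieves 9/2 against both 2 and 1), so the proposed strategy is not optimal.

No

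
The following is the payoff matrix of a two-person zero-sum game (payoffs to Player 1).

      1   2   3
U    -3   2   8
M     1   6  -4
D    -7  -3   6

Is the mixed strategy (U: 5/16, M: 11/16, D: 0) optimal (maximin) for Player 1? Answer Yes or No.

Against 1 this mix gives (5/16)·(-3) + (11/16)·1 = -1/4.
Against 2 this mix gives (5/16)·2 + (11/16)·6 = 19/4.
Against 3 this mix gives (5/16)·8 + (11/16)·(-4) = -1/4.
All of Player 2's active replies (1, 3) yield -1/4, and no column does worse for Player 1. The mix makes Player 2 indifferent and guarantees -1/4, so it is optimal.

Yes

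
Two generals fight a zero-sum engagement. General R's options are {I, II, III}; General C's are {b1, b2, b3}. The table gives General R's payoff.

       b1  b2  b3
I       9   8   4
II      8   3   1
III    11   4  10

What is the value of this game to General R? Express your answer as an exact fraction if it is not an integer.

Row minima: I → 4, II → 1, III → 4; maximin = 4.
Column maxima: b1 → 11, b2 → 8, b3 → 10; minimax = 8.
4 ≠ 8, so there is no saddle point; optimal play is mixed.
II is strictly dominated by I, so General R never plays it.
b1 is strictly dominated by b2 (it gives General R strictly more in every row), so General C never plays it.
On the remaining 2×2 (I, III vs b2, b3):
Let General R play I with probability p. Expected payoff against b2: 8p + 4(1−p) = 4p + 4; against b3: 4p + 10(1−p) = −6p + 10.
Setting these equal: 4p + 4 = −6p + 10 ⇒ 10p = 6 ⇒ p = 3/5, and the value is (4)·(3/5) + 4 = 32/5.
For General C: with q = P(b2), equating I's and III's payoffs gives 4q + 4 = −6q + 10 ⇒ q = 3/5.

32/5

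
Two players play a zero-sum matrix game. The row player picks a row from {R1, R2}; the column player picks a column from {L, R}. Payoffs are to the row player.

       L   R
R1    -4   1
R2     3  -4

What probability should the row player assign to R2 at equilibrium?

5/12

Row minima: R1 → -4, R2 → -4; maximin = -4.
Column maxima: L → 3, R → 1; minimax = 1.
-4 ≠ 1, so there is no saddle point; optimal play is mixed.
Let the row player play R1 with probability p. Expected payoff against L: (-4)p + 3(1−p) = −7p + 3; against R: 1p + (-4)(1−p) = 5p − 4.
Setting these equal: −7p + 3 = 5p − 4 ⇒ −12p = -7 ⇒ p = 7/12, and the value is (-7)·(7/12) + 3 = -13/12.
For the column player: with q = P(L), equating R1's and R2's payoffs gives −5q + 1 = 7q − 4 ⇒ q = 5/12.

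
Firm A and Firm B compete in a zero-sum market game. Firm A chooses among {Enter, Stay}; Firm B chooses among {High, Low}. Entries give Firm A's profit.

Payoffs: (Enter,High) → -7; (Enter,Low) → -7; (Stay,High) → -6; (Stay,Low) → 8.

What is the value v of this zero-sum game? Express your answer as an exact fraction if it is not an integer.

-6

Row minima: Enter → -7, Stay → -6; maximin = -6.
Column maxima: High → -6, Low → 8; minimax = -6.
Since maximin = minimax = -6, there is a saddle point and the value is -6.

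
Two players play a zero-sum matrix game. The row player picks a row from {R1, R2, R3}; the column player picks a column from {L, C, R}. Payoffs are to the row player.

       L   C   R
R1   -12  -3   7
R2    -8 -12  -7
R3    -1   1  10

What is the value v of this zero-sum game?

-1

Row minima: R1 → -12, R2 → -12, R3 → -1; maximin = -1.
Column maxima: L → -1, C → 1, R → 10; minimax = -1.
Since maximin = minimax = -1, there is a saddle point and the value is -1.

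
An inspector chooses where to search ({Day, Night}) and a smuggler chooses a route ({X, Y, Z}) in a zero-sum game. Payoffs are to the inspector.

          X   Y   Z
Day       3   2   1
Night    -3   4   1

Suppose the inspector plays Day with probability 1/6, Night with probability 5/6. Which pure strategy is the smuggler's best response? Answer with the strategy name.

If the smuggler plays X, the inspector's expected payoff is (1/6)·3 + (5/6)·(-3) = -2.
If the smuggler plays Y, the inspector's expected payoff is (1/6)·2 + (5/6)·4 = 11/3.
If the smuggler plays Z, the inspector's expected payoff is (1/6)·1 + (5/6)·1 = 1.
The smuggler minimizes the inspector's payoff; the smallest is -2, so the best response is X.

X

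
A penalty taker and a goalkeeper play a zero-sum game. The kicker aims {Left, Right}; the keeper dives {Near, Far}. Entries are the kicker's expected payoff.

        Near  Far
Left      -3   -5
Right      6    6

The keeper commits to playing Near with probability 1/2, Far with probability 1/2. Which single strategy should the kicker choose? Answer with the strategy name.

Expected payoff of Left: (1/2)·(-3) + (1/2)·(-5) = -4.
Expected payoff of Right: (1/2)·6 + (1/2)·6 = 6.
The largest is 6, so the kicker's best response is Right.

Right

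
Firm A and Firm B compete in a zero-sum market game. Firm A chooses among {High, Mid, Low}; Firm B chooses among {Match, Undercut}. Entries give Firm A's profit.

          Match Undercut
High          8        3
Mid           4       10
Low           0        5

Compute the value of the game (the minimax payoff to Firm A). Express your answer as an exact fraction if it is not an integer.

Row minima: High → 3, Mid → 4, Low → 0; maximin = 4.
Column maxima: Match → 8, Undercut → 10; minimax = 8.
4 ≠ 8, so there is no saddle point; optimal play is mixed.
Low is strictly dominated by Mid, so Firm A never plays it.
On the remaining 2×2 (High, Mid vs Match, Undercut):
Let Firm A play High with probability p. Expected payoff against Match: 8p + 4(1−p) = 4p + 4; against Undercut: 3p + 10(1−p) = −7p + 10.
Setting these equal: 4p + 4 = −7p + 10 ⇒ 11p = 6 ⇒ p = 6/11, and the value is (4)·(6/11) + 4 = 68/11.
For Firm B: with q = P(Match), equating High's and Mid's payoffs gives 5q + 3 = −6q + 10 ⇒ q = 7/11.

68/11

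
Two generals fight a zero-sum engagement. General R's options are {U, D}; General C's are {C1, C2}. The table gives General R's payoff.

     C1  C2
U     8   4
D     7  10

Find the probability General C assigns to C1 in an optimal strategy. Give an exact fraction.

6/7

Row minima: U → 4, D → 7; maximin = 7.
Column maxima: C1 → 8, C2 → 10; minimax = 8.
7 ≠ 8, so there is no saddle point; optimal play is mixed.
Let General R play U with probability p. Expected payoff against C1: 8p + 7(1−p) = p + 7; against C2: 4p + 10(1−p) = −6p + 10.
Setting these equal: p + 7 = −6p + 10 ⇒ 7p = 3 ⇒ p = 3/7, and the value is (1)·(3/7) + 7 = 52/7.
For General C: with q = P(C1), equating U's and D's payoffs gives 4q + 4 = −3q + 10 ⇒ q = 6/7.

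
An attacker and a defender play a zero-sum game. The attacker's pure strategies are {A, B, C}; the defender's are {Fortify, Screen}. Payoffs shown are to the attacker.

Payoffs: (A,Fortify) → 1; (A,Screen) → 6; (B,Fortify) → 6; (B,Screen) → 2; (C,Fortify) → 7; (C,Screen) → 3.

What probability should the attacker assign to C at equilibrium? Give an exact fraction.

Row minima: A → 1, B → 2, C → 3; maximin = 3.
Column maxima: Fortify → 7, Screen → 6; minimax = 6.
3 ≠ 6, so there is no saddle point; optimal play is mixed.
B is strictly dominated by C, so the attacker never plays it.
On the remaining 2×2 (A, C vs Fortify, Screen):
Let the attacker play A with probability p. Expected payoff against Fortify: 1p + 7(1−p) = −6p + 7; against Screen: 6p + 3(1−p) = 3p + 3.
Setting these equal: −6p + 7 = 3p + 3 ⇒ −9p = -4 ⇒ p = 4/9, and the value is (-6)·(4/9) + 7 = 13/3.
For the defender: with q = P(Fortify), equating A's and C's payoffs gives −5q + 6 = 4q + 3 ⇒ q = 1/3.

5/9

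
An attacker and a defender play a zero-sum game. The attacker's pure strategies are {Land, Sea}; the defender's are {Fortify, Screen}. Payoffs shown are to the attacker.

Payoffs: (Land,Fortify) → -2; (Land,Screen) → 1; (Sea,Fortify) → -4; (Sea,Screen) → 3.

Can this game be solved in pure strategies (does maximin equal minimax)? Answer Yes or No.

Row minima: Land → -2, Sea → -4; maximin = -2.
Column maxima: Fortify → -2, Screen → 3; minimax = -2.
maximin = minimax = -2, so a saddle point exists.

Yes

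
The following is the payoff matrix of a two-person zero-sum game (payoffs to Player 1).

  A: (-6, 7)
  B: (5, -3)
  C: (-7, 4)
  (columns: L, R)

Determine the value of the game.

17/21

Row minima: A → -6, B → -3, C → -7; maximin = -3.
Column maxima: L → 5, R → 7; minimax = 5.
-3 ≠ 5, so there is no saddle point; optimal play is mixed.
C is strictly dominated by A, so Player 1 never plays it.
On the remaining 2×2 (A, B vs L, R):
Let Player 1 play A with probability p. Expected payoff against L: (-6)p + 5(1−p) = −11p + 5; against R: 7p + (-3)(1−p) = 10p − 3.
Setting these equal: −11p + 5 = 10p − 3 ⇒ −21p = -8 ⇒ p = 8/21, and the value is (-11)·(8/21) + 5 = 17/21.
For Player 2: with q = P(L), equating A's and B's payoffs gives −13q + 7 = 8q − 3 ⇒ q = 10/21.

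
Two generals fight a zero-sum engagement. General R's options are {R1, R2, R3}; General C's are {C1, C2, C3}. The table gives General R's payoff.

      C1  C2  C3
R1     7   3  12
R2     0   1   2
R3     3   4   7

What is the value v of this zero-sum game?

Row minima: R1 → 3, R2 → 0, R3 → 3; maximin = 3.
Column maxima: C1 → 7, C2 → 4, C3 → 12; minimax = 4.
3 ≠ 4, so there is no saddle point; optimal play is mixed.
R2 is strictly dominated by R1, so General R never plays it.
C3 is strictly dominated by C1 (it gives General R strictly more in every row), so General C never plays it.
On the remaining 2×2 (R1, R3 vs C1, C2):
Let General R play R1 with probability p. Expected payoff against C1: 7p + 3(1−p) = 4p + 3; against C2: 3p + 4(1−p) = −p + 4.
Setting these equal: 4p + 3 = −p + 4 ⇒ 5p = 1 ⇒ p = 1/5, and the value is (4)·(1/5) + 3 = 19/5.
For General C: with q = P(C1), equating R1's and R3's payoffs gives 4q + 3 = −q + 4 ⇒ q = 1/5.

19/5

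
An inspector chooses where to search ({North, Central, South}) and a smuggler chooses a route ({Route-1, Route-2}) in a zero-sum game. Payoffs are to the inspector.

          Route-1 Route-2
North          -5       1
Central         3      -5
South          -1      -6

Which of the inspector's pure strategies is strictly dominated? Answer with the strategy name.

South

Central gives a strictly higher payoff than South against every column: 3 > -1, -5 > -6.
So South is strictly dominated and the inspector never plays it.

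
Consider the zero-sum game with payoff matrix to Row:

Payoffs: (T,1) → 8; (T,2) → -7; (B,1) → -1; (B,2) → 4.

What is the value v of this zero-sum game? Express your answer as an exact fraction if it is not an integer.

Row minima: T → -7, B → -1; maximin = -1.
Column maxima: 1 → 8, 2 → 4; minimax = 4.
-1 ≠ 4, so there is no saddle point; optimal play is mixed.
Let Row play T with probability p. Expected payoff against 1: 8p + (-1)(1−p) = 9p − 1; against 2: (-7)p + 4(1−p) = −11p + 4.
Setting these equal: 9p − 1 = −11p + 4 ⇒ 20p = 5 ⇒ p = 1/4, and the value is (9)·(1/4) − 1 = 5/4.
For Column: with q = P(1), equating T's and B's payoffs gives 15q − 7 = −5q + 4 ⇒ q = 11/20.

5/4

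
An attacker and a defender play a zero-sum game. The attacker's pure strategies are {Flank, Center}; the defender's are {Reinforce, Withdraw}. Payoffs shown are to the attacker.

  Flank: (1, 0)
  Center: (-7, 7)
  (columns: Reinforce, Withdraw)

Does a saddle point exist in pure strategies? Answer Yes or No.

Row minima: Flank → 0, Center → -7; maximin = 0.
Column maxima: Reinforce → 1, Withdraw → 7; minimax = 1.
0 ≠ 1, so no pure-strategy equilibrium exists.

No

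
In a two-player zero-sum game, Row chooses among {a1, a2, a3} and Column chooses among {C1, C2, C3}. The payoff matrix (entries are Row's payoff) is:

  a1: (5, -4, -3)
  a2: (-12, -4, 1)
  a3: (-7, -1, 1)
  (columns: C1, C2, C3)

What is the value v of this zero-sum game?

Row minima: a1 → -4, a2 → -12, a3 → -7; maximin = -4.
Column maxima: C1 → 5, C2 → -1, C3 → 1; minimax = -1.
-4 ≠ -1, so there is no saddle point; optimal play is mixed.
C3 is strictly dominated by C2 (it gives Row strictly more in every row), so Column never plays it.
With C3 eliminated, a2 is strictly dominated by a3 (a3 gives Row strictly more in every remaining column), so Row never plays it.
On the remaining 2×2 (a1, a3 vs C1, C2):
Let Row play a1 with probability p. Expected payoff against C1: 5p + (-7)(1−p) = 12p − 7; against C2: (-4)p + (-1)(1−p) = −3p − 1.
Setting these equal: 12p − 7 = −3p − 1 ⇒ 15p = 6 ⇒ p = 2/5, and the value is (12)·(2/5) − 7 = -11/5.
For Column: with q = P(C1), equating a1's and a3's payoffs gives 9q − 4 = −6q − 1 ⇒ q = 1/5.

-11/5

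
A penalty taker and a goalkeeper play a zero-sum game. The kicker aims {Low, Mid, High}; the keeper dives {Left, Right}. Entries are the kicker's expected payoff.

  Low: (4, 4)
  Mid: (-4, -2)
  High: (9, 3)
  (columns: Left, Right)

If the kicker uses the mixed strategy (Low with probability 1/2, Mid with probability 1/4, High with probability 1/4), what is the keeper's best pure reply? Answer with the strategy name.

Right

If the keeper plays Left, the kicker's expected payoff is (1/2)·4 + (1/4)·(-4) + (1/4)·9 = 13/4.
If the keeper plays Right, the kicker's expected payoff is (1/2)·4 + (1/4)·(-2) + (1/4)·3 = 9/4.
The keeper minimizes the kicker's payoff; the smallest is 9/4, so the best response is Right.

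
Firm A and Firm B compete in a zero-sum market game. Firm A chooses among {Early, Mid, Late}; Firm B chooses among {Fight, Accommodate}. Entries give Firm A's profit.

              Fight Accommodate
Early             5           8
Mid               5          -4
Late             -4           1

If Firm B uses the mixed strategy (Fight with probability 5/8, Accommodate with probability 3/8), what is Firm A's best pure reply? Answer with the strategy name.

Early

Expected payoff of Early: (5/8)·5 + (3/8)·8 = 49/8.
Expected payoff of Mid: (5/8)·5 + (3/8)·(-4) = 13/8.
Expected payoff of Late: (5/8)·(-4) + (3/8)·1 = -17/8.
The largest is 49/8, so Firm A's best response is Early.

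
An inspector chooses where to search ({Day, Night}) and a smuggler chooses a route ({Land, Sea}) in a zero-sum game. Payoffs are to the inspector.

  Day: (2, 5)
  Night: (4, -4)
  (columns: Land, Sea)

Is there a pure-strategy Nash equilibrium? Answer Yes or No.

Row minima: Day → 2, Night → -4; maximin = 2.
Column maxima: Land → 4, Sea → 5; minimax = 4.
2 ≠ 4, so no pure-strategy equilibrium exists.

No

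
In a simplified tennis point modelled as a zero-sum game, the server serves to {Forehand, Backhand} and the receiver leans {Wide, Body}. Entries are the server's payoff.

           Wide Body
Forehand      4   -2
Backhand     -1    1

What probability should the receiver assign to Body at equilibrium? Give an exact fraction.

5/8

Row minima: Forehand → -2, Backhand → -1; maximin = -1.
Column maxima: Wide → 4, Body → 1; minimax = 1.
-1 ≠ 1, so there is no saddle point; optimal play is mixed.
Let the server play Forehand with probability p. Expected payoff against Wide: 4p + (-1)(1−p) = 5p − 1; against Body: (-2)p + 1(1−p) = −3p + 1.
Setting these equal: 5p − 1 = −3p + 1 ⇒ 8p = 2 ⇒ p = 1/4, and the value is (5)·(1/4) − 1 = 1/4.
For the receiver: with q = P(Wide), equating Forehand's and Backhand's payoffs gives 6q − 2 = −2q + 1 ⇒ q = 3/8.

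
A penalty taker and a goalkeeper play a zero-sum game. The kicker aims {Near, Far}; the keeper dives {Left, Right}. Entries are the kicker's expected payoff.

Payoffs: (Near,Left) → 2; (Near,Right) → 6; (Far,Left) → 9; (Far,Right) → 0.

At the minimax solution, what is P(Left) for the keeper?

6/13

Row minima: Near → 2, Far → 0; maximin = 2.
Column maxima: Left → 9, Right → 6; minimax = 6.
2 ≠ 6, so there is no saddle point; optimal play is mixed.
Let the kicker play Near with probability p. Expected payoff against Left: 2p + 9(1−p) = −7p + 9; against Right: 6p + 0(1−p) = 6p.
Setting these equal: −7p + 9 = 6p ⇒ −13p = -9 ⇒ p = 9/13, and the value is (-7)·(9/13) + 9 = 54/13.
For the keeper: with q = P(Left), equating Near's and Far's payoffs gives −4q + 6 = 9q ⇒ q = 6/13.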